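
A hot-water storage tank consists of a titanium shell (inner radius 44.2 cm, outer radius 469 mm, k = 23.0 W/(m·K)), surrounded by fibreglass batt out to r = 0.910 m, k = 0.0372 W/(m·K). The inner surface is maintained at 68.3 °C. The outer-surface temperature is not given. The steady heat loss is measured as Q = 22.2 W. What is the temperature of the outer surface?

T_out = 19.2 °C

Series resistances:
  R_titanium = (1/0.442 − 1/0.469)/(4πk) = 0.1302/(4π·23.0) = 4.506×10^-4 K/W
  R_fibreglass batt = (1/0.469 − 1/0.910)/(4πk) = 1.033/(4π·0.0372) = 2.210 K/W
ΣR = 2.211 K/W
ΔT = Q·ΣR = 22.2 × 2.211 = 49.08 K
Heat flows outward, so T_out = T_in − ΔT = 68.3 − 49.08 = 19.2 °C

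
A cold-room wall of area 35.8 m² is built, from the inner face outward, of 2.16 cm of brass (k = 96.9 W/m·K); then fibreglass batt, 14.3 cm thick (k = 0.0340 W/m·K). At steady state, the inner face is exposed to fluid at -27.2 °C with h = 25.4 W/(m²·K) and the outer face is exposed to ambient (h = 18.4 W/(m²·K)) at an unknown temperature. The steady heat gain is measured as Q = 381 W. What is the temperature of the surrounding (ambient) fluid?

Series resistances:
  R_conv,in = 1/(hA) = 1/(25.4·35.8) = 0.001100 K/W
  R_brass = L/(kA) = 0.0216/(96.9·35.8) = 6.227×10^-6 K/W
  R_fibreglass batt = L/(kA) = 0.143/(0.0340·35.8) = 0.1175 K/W
  R_conv,out = 1/(hA) = 1/(18.4·35.8) = 0.001518 K/W
ΣR = 0.1201 K/W
ΔT = Q·ΣR = 381 × 0.1201 = 45.76 K
Heat flows inward, so T_out = T_in + ΔT = -27.2 + 45.76 = 18.6 °C

T_out = 18.6 °C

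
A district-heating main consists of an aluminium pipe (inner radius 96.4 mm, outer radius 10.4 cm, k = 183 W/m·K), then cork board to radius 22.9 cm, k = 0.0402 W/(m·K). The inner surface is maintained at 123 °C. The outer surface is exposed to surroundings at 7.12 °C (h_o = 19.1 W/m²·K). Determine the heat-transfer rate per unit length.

Q' = 36.7 W/m

Series thermal resistances, inner to outer:
  R'_aluminium = ln(0.104/0.0964)/(2πk) = 0.07588/(2π·183) = 6.600×10^-5 m·K/W
  R'_cork board = ln(0.229/0.104)/(2πk) = 0.7893/(2π·0.0402) = 3.125 m·K/W
  R'_conv,out = 1/(2πr h) = 1/(2π·0.229·19.1) = 0.03639 m·K/W
ΣR = 6.600×10^-5 + 3.125 + 0.03639 = 3.161 m·K/W
Q' = ΔT/ΣR = (123 °C − 7.12 °C)/3.161 = 36.7 W/m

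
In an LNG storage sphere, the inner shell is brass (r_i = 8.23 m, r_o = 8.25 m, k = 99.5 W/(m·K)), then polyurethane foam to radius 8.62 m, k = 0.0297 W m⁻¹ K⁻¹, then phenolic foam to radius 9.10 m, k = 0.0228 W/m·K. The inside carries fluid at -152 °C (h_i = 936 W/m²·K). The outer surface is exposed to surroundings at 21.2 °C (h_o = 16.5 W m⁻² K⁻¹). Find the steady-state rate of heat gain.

Q = 4900 W

Resistance network (inner→outer):
  R_conv,in = 1/(4πr²h) = 1/(4π·8.23²·936) = 1.255×10^-6 K/W
  R_brass = (1/8.23 − 1/8.25)/(4πk) = 2.946×10^-4/(4π·99.5) = 2.356×10^-7 K/W
  R_polyurethane foam = (1/8.25 − 1/8.62)/(4πk) = 0.005203/(4π·0.0297) = 0.01394 K/W
  R_phenolic foam = (1/8.62 − 1/9.10)/(4πk) = 0.006119/(4π·0.0228) = 0.02136 K/W
  R_conv,out = 1/(4πr²h) = 1/(4π·9.10²·16.5) = 5.824×10^-5 K/W
ΣR = 1.255×10^-6 + 2.356×10^-7 + 0.01394 + 0.02136 + 5.824×10^-5 = 0.03536 K/W
Q = ΔT/ΣR = (-152 °C − 21.2 °C)/0.03536 = -4900 W
(Negative Q ⇒ heat flows inward; heat gain = 4900 W.)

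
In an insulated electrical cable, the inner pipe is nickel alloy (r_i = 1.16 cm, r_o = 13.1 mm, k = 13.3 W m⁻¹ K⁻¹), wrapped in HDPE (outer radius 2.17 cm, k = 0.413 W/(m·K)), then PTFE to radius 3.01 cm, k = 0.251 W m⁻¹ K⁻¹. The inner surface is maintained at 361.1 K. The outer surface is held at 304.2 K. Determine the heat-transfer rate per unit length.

Resistance network (inner→outer):
  R'_nickel alloy = ln(0.0131/0.0116)/(2πk) = 0.1216/(2π·13.3) = 0.001455 m·K/W
  R'_HDPE = ln(0.0217/0.0131)/(2πk) = 0.5047/(2π·0.413) = 0.1945 m·K/W
  R'_PTFE = ln(0.0301/0.0217)/(2πk) = 0.3272/(2π·0.251) = 0.2075 m·K/W
ΣR = 0.001455 + 0.1945 + 0.2075 = 0.4035 m·K/W
Q' = ΔT/ΣR = (361.1 K − 304.2 K)/0.4035 = 141 W/m

Q' = 141 W/m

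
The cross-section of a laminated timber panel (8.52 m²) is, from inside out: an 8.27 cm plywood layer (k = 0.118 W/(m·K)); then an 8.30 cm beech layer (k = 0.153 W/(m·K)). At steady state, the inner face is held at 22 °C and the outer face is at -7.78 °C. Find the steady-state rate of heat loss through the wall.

Q = 204 W

Series thermal resistances, inner to outer:
  R_plywood = L/(kA) = 0.0827/(0.118·8.52) = 0.08226 K/W
  R_beech = L/(kA) = 0.0830/(0.153·8.52) = 0.06367 K/W
ΣR = 0.08226 + 0.06367 = 0.1459 K/W
Q = ΔT/ΣR = (22 °C − -7.78 °C)/0.1459 = 204 W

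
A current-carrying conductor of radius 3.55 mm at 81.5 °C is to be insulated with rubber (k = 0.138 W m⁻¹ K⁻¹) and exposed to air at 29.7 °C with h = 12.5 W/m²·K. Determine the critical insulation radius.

For a cylinder, r_cr = k_ins/h = 0.138/12.5 = 0.0110 m = 1.10 cm

r_cr = 1.10 cm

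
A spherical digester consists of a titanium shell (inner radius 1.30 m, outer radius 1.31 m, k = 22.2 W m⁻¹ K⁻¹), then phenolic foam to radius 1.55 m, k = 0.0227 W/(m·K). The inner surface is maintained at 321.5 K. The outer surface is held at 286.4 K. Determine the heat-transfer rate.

Series thermal resistances, inner to outer:
  R_titanium = (1/1.30 − 1/1.31)/(4πk) = 0.005872/(4π·22.2) = 2.105×10^-5 K/W
  R_phenolic foam = (1/1.31 − 1/1.55)/(4πk) = 0.1182/(4π·0.0227) = 0.4144 K/W
ΣR = 2.105×10^-5 + 0.4144 = 0.4144 K/W
Q = ΔT/ΣR = (321.5 K − 286.4 K)/0.4144 = 84.7 W

Q = 84.7 W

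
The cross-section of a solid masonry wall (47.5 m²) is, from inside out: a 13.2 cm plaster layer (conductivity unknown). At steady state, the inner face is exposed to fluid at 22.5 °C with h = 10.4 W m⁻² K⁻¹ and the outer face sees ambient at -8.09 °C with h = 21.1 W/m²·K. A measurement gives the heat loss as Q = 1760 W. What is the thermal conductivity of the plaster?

k = 0.194 W/m·K

ΣR = ΔT/Q = |22.5 − -8.09|/1760 = 0.01738 K/W
Known resistances:
  R_conv,in = 1/(hA) = 1/(10.4·47.5) = 0.002024 K/W
  R_conv,out = 1/(hA) = 1/(21.1·47.5) = 9.978×10^-4 K/W
R_plaster = ΣR − ΣR_known = 0.01738 − 0.003022 = 0.01436 K/W
L/(kA) = 0.01436 ⇒ k = 0.132/(0.01436·47.5) = 0.194 W/m·K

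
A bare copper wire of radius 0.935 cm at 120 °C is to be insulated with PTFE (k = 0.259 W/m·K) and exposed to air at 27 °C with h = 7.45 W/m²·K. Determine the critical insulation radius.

r_cr = 3.48 cm

For a cylinder, r_cr = k_ins/h = 0.259/7.45 = 0.0348 m = 3.48 cm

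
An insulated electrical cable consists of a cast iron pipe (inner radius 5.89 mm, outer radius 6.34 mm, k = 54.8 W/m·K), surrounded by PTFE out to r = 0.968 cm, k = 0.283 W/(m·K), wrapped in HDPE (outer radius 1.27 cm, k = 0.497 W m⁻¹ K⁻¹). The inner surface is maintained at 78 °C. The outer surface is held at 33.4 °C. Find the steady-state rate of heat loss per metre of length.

Q' = 137 W/m

Resistance network (inner→outer):
  R'_cast iron = ln(0.00634/0.00589)/(2πk) = 0.07362/(2π·54.8) = 2.138×10^-4 m·K/W
  R'_PTFE = ln(0.00968/0.00634)/(2πk) = 0.4232/(2π·0.283) = 0.2380 m·K/W
  R'_HDPE = ln(0.0127/0.00968)/(2πk) = 0.2715/(2π·0.497) = 0.08696 m·K/W
ΣR = 2.138×10^-4 + 0.2380 + 0.08696 = 0.3252 m·K/W
Q' = ΔT/ΣR = (78 °C − 33.4 °C)/0.3252 = 137 W/m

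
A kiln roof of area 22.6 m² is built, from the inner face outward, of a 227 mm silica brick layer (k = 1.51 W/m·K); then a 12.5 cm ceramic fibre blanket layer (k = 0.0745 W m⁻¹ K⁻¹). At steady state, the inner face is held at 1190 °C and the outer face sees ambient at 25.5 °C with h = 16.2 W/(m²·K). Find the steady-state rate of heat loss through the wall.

Q = 13.9 kW

Treat each layer as a resistance in series:
  R_silica brick = L/(kA) = 0.227/(1.51·22.6) = 0.006652 K/W
  R_ceramic fibre blanket = L/(kA) = 0.125/(0.0745·22.6) = 0.07424 K/W
  R_conv,out = 1/(hA) = 1/(16.2·22.6) = 0.002731 K/W
ΣR = 0.006652 + 0.07424 + 0.002731 = 0.08362 K/W
Q = ΔT/ΣR = (1190 °C − 25.5 °C)/0.08362 = 13900 W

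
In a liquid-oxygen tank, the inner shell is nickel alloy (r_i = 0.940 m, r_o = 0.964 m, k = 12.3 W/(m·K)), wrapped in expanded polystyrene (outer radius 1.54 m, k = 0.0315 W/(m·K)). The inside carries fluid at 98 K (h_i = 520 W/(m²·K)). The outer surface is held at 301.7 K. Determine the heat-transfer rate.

Series thermal resistances, inner to outer:
  R_conv,in = 1/(4πr²h) = 1/(4π·0.940²·520) = 1.732×10^-4 K/W
  R_nickel alloy = (1/0.940 − 1/0.964)/(4πk) = 0.02649/(4π·12.3) = 1.714×10^-4 K/W
  R_expanded polystyrene = (1/0.964 − 1/1.54)/(4πk) = 0.3880/(4π·0.0315) = 0.9802 K/W
ΣR = 1.732×10^-4 + 1.714×10^-4 + 0.9802 = 0.9805 K/W
Q = ΔT/ΣR = (98 K − 301.7 K)/0.9805 = -208 W
(Negative Q ⇒ heat flows inward; heat gain = 208 W.)

Q = 208 W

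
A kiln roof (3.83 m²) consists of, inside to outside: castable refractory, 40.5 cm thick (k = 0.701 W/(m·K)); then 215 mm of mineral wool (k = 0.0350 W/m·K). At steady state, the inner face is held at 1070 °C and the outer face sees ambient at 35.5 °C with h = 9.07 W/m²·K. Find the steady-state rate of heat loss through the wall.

Resistance network (inner→outer):
  R_castable refractory = L/(kA) = 0.405/(0.701·3.83) = 0.1508 K/W
  R_mineral wool = L/(kA) = 0.215/(0.0350·3.83) = 1.604 K/W
  R_conv,out = 1/(hA) = 1/(9.07·3.83) = 0.02879 K/W
ΣR = 0.1508 + 1.604 + 0.02879 = 1.784 K/W
Q = ΔT/ΣR = (1070 °C − 35.5 °C)/1.784 = 580 W

Q = 580 W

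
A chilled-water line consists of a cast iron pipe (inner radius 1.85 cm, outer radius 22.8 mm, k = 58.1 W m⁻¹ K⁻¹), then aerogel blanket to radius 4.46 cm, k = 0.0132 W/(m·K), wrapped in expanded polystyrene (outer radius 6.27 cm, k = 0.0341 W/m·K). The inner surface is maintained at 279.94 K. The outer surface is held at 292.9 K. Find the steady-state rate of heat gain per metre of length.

Q' = 1.34 W/m

Treat each layer as a resistance in series:
  R'_cast iron = ln(0.0228/0.0185)/(2πk) = 0.2090/(2π·58.1) = 5.725×10^-4 m·K/W
  R'_aerogel blanket = ln(0.0446/0.0228)/(2πk) = 0.6710/(2π·0.0132) = 8.090 m·K/W
  R'_expanded polystyrene = ln(0.0627/0.0446)/(2πk) = 0.3406/(2π·0.0341) = 1.590 m·K/W
ΣR = 5.725×10^-4 + 8.090 + 1.590 = 9.681 m·K/W
Q' = ΔT/ΣR = (279.94 K − 292.9 K)/9.681 = -1.34 W/m
(Negative Q' ⇒ heat flows inward; heat gain = 1.34 W/m.)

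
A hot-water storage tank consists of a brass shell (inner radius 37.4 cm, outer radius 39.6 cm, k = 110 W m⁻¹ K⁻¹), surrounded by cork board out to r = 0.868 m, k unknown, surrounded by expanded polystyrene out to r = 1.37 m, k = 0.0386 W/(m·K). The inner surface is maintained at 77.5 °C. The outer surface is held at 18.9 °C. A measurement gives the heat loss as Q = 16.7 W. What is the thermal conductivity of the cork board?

k = 0.0414 W/m·K

ΣR = ΔT/Q = |77.5 − 18.9|/16.7 = 3.509 K/W
Known resistances:
  R_brass = (1/0.374 − 1/0.396)/(4πk) = 0.1485/(4π·110) = 1.075×10^-4 K/W
  R_expanded polystyrene = (1/0.868 − 1/1.37)/(4πk) = 0.4221/(4π·0.0386) = 0.8703 K/W
R_cork board = ΣR − ΣR_known = 3.509 − 0.8704 = 2.639 K/W
(1/r₁−1/r₂)/(4πk) = 2.639 ⇒ k = 1.373/(4π·2.639) = 0.0414 W/m·K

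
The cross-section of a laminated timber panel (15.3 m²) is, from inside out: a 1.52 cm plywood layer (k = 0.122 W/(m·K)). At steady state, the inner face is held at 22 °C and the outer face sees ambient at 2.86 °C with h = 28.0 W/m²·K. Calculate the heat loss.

Q = 1830 W

Resistance network (inner→outer):
  R_plywood = L/(kA) = 0.0152/(0.122·15.3) = 0.008143 K/W
  R_conv,out = 1/(hA) = 1/(28.0·15.3) = 0.002334 K/W
ΣR = 0.008143 + 0.002334 = 0.01048 K/W
Q = ΔT/ΣR = (22 °C − 2.86 °C)/0.01048 = 1830 W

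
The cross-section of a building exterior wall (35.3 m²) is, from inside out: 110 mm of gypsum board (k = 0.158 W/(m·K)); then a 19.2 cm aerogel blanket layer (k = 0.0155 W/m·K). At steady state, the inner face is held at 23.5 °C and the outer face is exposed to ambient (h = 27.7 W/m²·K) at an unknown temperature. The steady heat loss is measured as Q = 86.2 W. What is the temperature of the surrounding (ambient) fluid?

Sum the resistances:
  R_gypsum board = L/(kA) = 0.110/(0.158·35.3) = 0.01972 K/W
  R_aerogel blanket = L/(kA) = 0.192/(0.0155·35.3) = 0.3509 K/W
  R_conv,out = 1/(hA) = 1/(27.7·35.3) = 0.001023 K/W
ΣR = 0.3717 K/W
ΔT = Q·ΣR = 86.2 × 0.3717 = 32.04 K
Heat flows outward, so T_out = T_in − ΔT = 23.5 − 32.04 = -8.54 °C

T_out = -8.54 °C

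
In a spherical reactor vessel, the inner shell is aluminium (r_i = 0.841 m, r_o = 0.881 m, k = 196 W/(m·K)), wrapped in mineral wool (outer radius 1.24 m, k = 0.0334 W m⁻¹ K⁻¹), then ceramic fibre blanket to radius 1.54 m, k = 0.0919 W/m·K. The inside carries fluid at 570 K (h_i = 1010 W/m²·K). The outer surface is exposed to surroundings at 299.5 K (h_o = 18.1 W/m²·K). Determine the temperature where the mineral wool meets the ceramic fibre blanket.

T = 340.0 K

Series thermal resistances, inner to outer:
  R_conv,in = 1/(4πr²h) = 1/(4π·0.841²·1010) = 1.114×10^-4 K/W
  R_aluminium = (1/0.841 − 1/0.881)/(4πk) = 0.05399/(4π·196) = 2.192×10^-5 K/W
  R_mineral wool = (1/0.881 − 1/1.24)/(4πk) = 0.3286/(4π·0.0334) = 0.7830 K/W
  R_ceramic fibre blanket = (1/1.24 − 1/1.54)/(4πk) = 0.1571/(4π·0.0919) = 0.1360 K/W
  R_conv,out = 1/(4πr²h) = 1/(4π·1.54²·18.1) = 0.001854 K/W
ΣR = 1.114×10^-4 + 2.192×10^-5 + 0.7830 + 0.1360 + 0.001854 = 0.9210 K/W
Q = ΔT/ΣR = (570 K − 299.5 K)/0.9210 = 293.7 W
From the inner boundary to the mineral wool/ceramic fibre blanket interface, ΣR_partial = 0.7831 K/W.
T_interface = T_in − Q·ΣR_partial = 570 K − (293.7)(0.7831) = 340.0 K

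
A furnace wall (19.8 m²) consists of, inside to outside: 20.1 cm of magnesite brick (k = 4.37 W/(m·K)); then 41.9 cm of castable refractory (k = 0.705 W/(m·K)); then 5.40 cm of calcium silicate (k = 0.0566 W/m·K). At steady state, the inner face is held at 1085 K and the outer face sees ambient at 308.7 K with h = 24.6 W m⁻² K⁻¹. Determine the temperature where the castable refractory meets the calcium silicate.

Treat each layer as a resistance in series:
  R_magnesite brick = L/(kA) = 0.201/(4.37·19.8) = 0.002323 K/W
  R_castable refractory = L/(kA) = 0.419/(0.705·19.8) = 0.03002 K/W
  R_calcium silicate = L/(kA) = 0.0540/(0.0566·19.8) = 0.04819 K/W
  R_conv,out = 1/(hA) = 1/(24.6·19.8) = 0.002053 K/W
ΣR = 0.002323 + 0.03002 + 0.04819 + 0.002053 = 0.08259 K/W
Q = ΔT/ΣR = (1085 K − 308.7 K)/0.08259 = 9399 W
From the inner boundary to the castable refractory/calcium silicate interface, ΣR_partial = 0.03234 K/W.
T_interface = T_in − Q·ΣR_partial = 1085 K − (9399)(0.03234) = 781 K

T = 781 K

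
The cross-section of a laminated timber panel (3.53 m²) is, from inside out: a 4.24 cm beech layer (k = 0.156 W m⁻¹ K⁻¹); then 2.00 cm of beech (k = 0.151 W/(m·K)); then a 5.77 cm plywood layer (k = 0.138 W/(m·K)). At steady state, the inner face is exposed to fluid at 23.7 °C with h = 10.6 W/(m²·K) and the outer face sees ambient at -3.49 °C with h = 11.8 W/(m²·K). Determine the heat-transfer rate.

Q = 95.8 W

Resistance network (inner→outer):
  R_conv,in = 1/(hA) = 1/(10.6·3.53) = 0.02673 K/W
  R_beech = L/(kA) = 0.0424/(0.156·3.53) = 0.07700 K/W
  R_beech = L/(kA) = 0.0200/(0.151·3.53) = 0.03752 K/W
  R_plywood = L/(kA) = 0.0577/(0.138·3.53) = 0.1184 K/W
  R_conv,out = 1/(hA) = 1/(11.8·3.53) = 0.02401 K/W
ΣR = 0.02673 + 0.07700 + 0.03752 + 0.1184 + 0.02401 = 0.2837 K/W
Q = ΔT/ΣR = (23.7 °C − -3.49 °C)/0.2837 = 95.8 W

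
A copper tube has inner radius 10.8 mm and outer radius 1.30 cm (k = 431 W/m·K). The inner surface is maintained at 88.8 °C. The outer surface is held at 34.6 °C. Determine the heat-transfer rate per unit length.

Q' = 2πk·ΔT/ln(r₂/r₁) = 2π × 431 × 54.2 / ln(0.0130/0.0108) = 7.92×10^5 W/m

Q' = 792 kW/m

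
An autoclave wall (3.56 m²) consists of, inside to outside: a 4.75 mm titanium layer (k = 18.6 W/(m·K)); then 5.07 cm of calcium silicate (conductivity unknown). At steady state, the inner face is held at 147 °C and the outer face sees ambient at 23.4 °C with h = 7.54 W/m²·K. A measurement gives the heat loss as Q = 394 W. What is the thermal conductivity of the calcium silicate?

k = 0.0515 W/m·K

ΣR = ΔT/Q = |147 − 23.4|/394 = 0.3137 K/W
Known resistances:
  R_titanium = L/(kA) = 0.00475/(18.6·3.56) = 7.173×10^-5 K/W
  R_conv,out = 1/(hA) = 1/(7.54·3.56) = 0.03725 K/W
R_calcium silicate = ΣR − ΣR_known = 0.3137 − 0.03732 = 0.2764 K/W
L/(kA) = 0.2764 ⇒ k = 0.0507/(0.2764·3.56) = 0.0515 W/m·K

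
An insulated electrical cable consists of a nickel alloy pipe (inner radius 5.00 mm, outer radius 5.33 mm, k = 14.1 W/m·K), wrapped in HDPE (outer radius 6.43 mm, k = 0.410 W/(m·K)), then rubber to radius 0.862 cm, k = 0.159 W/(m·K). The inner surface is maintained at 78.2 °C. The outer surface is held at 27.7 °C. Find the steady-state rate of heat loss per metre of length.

Resistance network (inner→outer):
  R'_nickel alloy = ln(0.00533/0.00500)/(2πk) = 0.06391/(2π·14.1) = 7.214×10^-4 m·K/W
  R'_HDPE = ln(0.00643/0.00533)/(2πk) = 0.1876/(2π·0.410) = 0.07283 m·K/W
  R'_rubber = ln(0.00862/0.00643)/(2πk) = 0.2931/(2π·0.159) = 0.2934 m·K/W
ΣR = 7.214×10^-4 + 0.07283 + 0.2934 = 0.3670 m·K/W
Q' = ΔT/ΣR = (78.2 °C − 27.7 °C)/0.3670 = 138 W/m

Q' = 138 W/m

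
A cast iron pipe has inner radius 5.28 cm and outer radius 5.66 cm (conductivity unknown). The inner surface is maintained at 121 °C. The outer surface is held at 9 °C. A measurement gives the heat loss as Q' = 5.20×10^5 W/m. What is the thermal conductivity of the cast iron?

k = 51.4 W/m·K

ΣR = ΔT/Q' = |121 − 9|/5.20×10^5 = 2.154×10^-4 m·K/W
ln(r₂/r₁)/(2πk) = 2.154×10^-4 ⇒ k = 0.06950/(2π·2.154×10^-4) = 51.4 W/m·K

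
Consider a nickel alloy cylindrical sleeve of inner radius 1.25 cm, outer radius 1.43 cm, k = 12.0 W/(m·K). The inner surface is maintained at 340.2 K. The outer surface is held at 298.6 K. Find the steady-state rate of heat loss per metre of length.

Q' = 23300 W/m

Q' = 2πk·ΔT/ln(r₂/r₁) = 2π × 12.0 × 41.6 / ln(0.0143/0.0125) = 23300 W/m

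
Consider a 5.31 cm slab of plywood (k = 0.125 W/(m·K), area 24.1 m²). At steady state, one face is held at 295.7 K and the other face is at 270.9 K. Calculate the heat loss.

Q = 1410 W

Q = kA·ΔT/L = 0.125 × 24.1 × |295.7 K − 270.9 K| / 0.0531 = 1410 W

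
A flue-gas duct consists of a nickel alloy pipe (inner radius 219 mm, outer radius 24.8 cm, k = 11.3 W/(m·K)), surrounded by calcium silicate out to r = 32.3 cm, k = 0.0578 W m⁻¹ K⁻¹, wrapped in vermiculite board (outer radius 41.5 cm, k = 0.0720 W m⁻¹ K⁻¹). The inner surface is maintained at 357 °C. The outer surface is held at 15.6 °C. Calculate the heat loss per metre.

Q' = 266 W/m

Resistance network (inner→outer):
  R'_nickel alloy = ln(0.248/0.219)/(2πk) = 0.1244/(2π·11.3) = 0.001752 m·K/W
  R'_calcium silicate = ln(0.323/0.248)/(2πk) = 0.2642/(2π·0.0578) = 0.7276 m·K/W
  R'_vermiculite board = ln(0.415/0.323)/(2πk) = 0.2506/(2π·0.0720) = 0.5540 m·K/W
ΣR = 0.001752 + 0.7276 + 0.5540 = 1.283 m·K/W
Q' = ΔT/ΣR = (357 °C − 15.6 °C)/1.283 = 266 W/m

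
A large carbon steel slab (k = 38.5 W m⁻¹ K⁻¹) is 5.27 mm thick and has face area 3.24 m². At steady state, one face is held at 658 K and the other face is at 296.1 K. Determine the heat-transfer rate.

Q = 8.57×10^6 W

Q = kA·ΔT/L = 38.5 × 3.24 × |658 K − 296.1 K| / 0.00527 = 8.57×10^6 W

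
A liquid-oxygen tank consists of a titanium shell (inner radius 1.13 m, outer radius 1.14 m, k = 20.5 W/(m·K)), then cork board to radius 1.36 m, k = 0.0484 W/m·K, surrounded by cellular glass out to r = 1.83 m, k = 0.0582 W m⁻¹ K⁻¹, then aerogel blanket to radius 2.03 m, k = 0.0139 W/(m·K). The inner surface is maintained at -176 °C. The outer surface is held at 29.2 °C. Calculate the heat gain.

Q = 257 W

Series thermal resistances, inner to outer:
  R_titanium = (1/1.13 − 1/1.14)/(4πk) = 0.007763/(4π·20.5) = 3.013×10^-5 K/W
  R_cork board = (1/1.14 − 1/1.36)/(4πk) = 0.1419/(4π·0.0484) = 0.2333 K/W
  R_cellular glass = (1/1.36 − 1/1.83)/(4πk) = 0.1888/(4π·0.0582) = 0.2582 K/W
  R_aerogel blanket = (1/1.83 − 1/2.03)/(4πk) = 0.05384/(4π·0.0139) = 0.3082 K/W
ΣR = 3.013×10^-5 + 0.2333 + 0.2582 + 0.3082 = 0.7997 K/W
Q = ΔT/ΣR = (-176 °C − 29.2 °C)/0.7997 = -257 W
(Negative Q ⇒ heat flows inward; heat gain = 257 W.)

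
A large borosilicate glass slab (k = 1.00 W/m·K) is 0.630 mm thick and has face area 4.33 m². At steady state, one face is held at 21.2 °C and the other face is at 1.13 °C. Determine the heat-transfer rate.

Q = 138 kW

Q = kA·ΔT/L = 1.00 × 4.33 × |21.2 °C − 1.13 °C| / 6.30×10^-4 = 1.38×10^5 W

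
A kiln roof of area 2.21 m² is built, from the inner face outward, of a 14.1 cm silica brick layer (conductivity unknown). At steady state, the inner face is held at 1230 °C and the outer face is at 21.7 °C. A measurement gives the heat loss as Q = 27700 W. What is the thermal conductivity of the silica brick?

ΣR = ΔT/Q = |1230 − 21.7|/27700 = 0.04362 K/W
L/(kA) = 0.04362 ⇒ k = 0.141/(0.04362·2.21) = 1.46 W/m·K

k = 1.46 W/m·K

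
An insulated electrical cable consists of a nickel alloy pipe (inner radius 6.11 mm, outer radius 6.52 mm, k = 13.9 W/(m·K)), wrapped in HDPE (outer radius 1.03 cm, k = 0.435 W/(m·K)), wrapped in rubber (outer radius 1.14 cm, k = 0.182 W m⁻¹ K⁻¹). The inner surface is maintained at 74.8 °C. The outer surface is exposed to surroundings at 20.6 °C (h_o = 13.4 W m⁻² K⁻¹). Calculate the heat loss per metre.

Q' = 41.7 W/m

Series thermal resistances, inner to outer:
  R'_nickel alloy = ln(0.00652/0.00611)/(2πk) = 0.06495/(2π·13.9) = 7.436×10^-4 m·K/W
  R'_HDPE = ln(0.0103/0.00652)/(2πk) = 0.4573/(2π·0.435) = 0.1673 m·K/W
  R'_rubber = ln(0.0114/0.0103)/(2πk) = 0.1015/(2π·0.182) = 0.08873 m·K/W
  R'_conv,out = 1/(2πr h) = 1/(2π·0.0114·13.4) = 1.042 m·K/W
ΣR = 7.436×10^-4 + 0.1673 + 0.08873 + 1.042 = 1.299 m·K/W
Q' = ΔT/ΣR = (74.8 °C − 20.6 °C)/1.299 = 41.7 W/m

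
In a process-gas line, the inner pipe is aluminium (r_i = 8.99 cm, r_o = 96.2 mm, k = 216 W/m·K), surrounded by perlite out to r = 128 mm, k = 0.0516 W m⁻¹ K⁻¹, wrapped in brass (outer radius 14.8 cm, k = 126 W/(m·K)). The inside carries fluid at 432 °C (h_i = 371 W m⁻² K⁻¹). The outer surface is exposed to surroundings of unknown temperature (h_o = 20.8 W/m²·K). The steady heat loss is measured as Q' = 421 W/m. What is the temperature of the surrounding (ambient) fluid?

Series resistances:
  R'_conv,in = 1/(2πr h) = 1/(2π·0.0899·371) = 0.004772 m·K/W
  R'_aluminium = ln(0.0962/0.0899)/(2πk) = 0.06773/(2π·216) = 4.991×10^-5 m·K/W
  R'_perlite = ln(0.128/0.0962)/(2πk) = 0.2856/(2π·0.0516) = 0.8809 m·K/W
  R'_brass = ln(0.148/0.128)/(2πk) = 0.1452/(2π·126) = 1.834×10^-4 m·K/W
  R'_conv,out = 1/(2πr h) = 1/(2π·0.148·20.8) = 0.05170 m·K/W
ΣR = 0.9376 m·K/W
ΔT = Q'·ΣR = 421 × 0.9376 = 394.7 K
Heat flows outward, so T_out = T_in − ΔT = 432 − 394.7 = 37.3 °C

T_out = 37.3 °C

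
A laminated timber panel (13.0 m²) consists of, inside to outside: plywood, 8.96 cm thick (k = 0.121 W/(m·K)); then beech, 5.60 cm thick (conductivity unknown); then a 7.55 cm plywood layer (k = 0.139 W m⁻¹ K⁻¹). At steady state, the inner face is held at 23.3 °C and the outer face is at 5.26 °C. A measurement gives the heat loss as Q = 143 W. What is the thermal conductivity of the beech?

ΣR = ΔT/Q = |23.3 − 5.26|/143 = 0.1262 K/W
Known resistances:
  R_plywood = L/(kA) = 0.0896/(0.121·13.0) = 0.05696 K/W
  R_plywood = L/(kA) = 0.0755/(0.139·13.0) = 0.04178 K/W
R_beech = ΣR − ΣR_known = 0.1262 − 0.09874 = 0.02746 K/W
L/(kA) = 0.02746 ⇒ k = 0.0560/(0.02746·13.0) = 0.157 W/m·K

k = 0.157 W/m·K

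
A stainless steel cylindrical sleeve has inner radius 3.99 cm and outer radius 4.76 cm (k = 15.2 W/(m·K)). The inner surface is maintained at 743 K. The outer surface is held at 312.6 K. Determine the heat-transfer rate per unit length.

Q' = 233 kW/m

Q' = 2πk·ΔT/ln(r₂/r₁) = 2π × 15.2 × 430.4 / ln(0.0476/0.0399) = 2.33×10^5 W/m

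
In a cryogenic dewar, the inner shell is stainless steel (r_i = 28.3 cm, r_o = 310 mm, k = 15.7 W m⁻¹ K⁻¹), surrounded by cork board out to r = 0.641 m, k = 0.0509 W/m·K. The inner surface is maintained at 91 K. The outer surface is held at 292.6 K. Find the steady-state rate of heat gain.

Resistance network (inner→outer):
  R_stainless steel = (1/0.283 − 1/0.310)/(4πk) = 0.3078/(4π·15.7) = 0.001560 K/W
  R_cork board = (1/0.310 − 1/0.641)/(4πk) = 1.666/(4π·0.0509) = 2.604 K/W
ΣR = 0.001560 + 2.604 = 2.606 K/W
Q = ΔT/ΣR = (91 K − 292.6 K)/2.606 = -77.4 W
(Negative Q ⇒ heat flows inward; heat gain = 77.4 W.)

Q = 77.4 W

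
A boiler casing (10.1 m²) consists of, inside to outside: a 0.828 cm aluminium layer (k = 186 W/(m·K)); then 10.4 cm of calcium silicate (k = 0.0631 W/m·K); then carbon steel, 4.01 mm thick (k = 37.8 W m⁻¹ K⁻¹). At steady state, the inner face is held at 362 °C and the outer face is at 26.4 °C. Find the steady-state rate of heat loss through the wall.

Treat each layer as a resistance in series:
  R_aluminium = L/(kA) = 0.00828/(186·10.1) = 4.408×10^-6 K/W
  R_calcium silicate = L/(kA) = 0.104/(0.0631·10.1) = 0.1632 K/W
  R_carbon steel = L/(kA) = 0.00401/(37.8·10.1) = 1.050×10^-5 K/W
ΣR = 4.408×10^-6 + 0.1632 + 1.050×10^-5 = 0.1632 K/W
Q = ΔT/ΣR = (362 °C − 26.4 °C)/0.1632 = 2060 W

Q = 2.06 kW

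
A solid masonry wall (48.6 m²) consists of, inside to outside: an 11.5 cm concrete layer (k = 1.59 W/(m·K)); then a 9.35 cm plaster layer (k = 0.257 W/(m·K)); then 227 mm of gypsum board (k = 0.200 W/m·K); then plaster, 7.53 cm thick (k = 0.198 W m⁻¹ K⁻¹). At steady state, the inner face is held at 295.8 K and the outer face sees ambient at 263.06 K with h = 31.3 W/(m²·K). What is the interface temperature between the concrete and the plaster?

Treat each layer as a resistance in series:
  R_concrete = L/(kA) = 0.115/(1.59·48.6) = 0.001488 K/W
  R_plaster = L/(kA) = 0.0935/(0.257·48.6) = 0.007486 K/W
  R_gypsum board = L/(kA) = 0.227/(0.200·48.6) = 0.02335 K/W
  R_plaster = L/(kA) = 0.0753/(0.198·48.6) = 0.007825 K/W
  R_conv,out = 1/(hA) = 1/(31.3·48.6) = 6.574×10^-4 K/W
ΣR = 0.001488 + 0.007486 + 0.02335 + 0.007825 + 6.574×10^-4 = 0.04081 K/W
Q = ΔT/ΣR = (295.8 K − 263.06 K)/0.04081 = 802.3 W
From the inner boundary to the concrete/plaster interface, ΣR_partial = 0.001488 K/W.
T_interface = T_in − Q·ΣR_partial = 295.8 K − (802.3)(0.001488) = 294.6 K

T = 294.6 K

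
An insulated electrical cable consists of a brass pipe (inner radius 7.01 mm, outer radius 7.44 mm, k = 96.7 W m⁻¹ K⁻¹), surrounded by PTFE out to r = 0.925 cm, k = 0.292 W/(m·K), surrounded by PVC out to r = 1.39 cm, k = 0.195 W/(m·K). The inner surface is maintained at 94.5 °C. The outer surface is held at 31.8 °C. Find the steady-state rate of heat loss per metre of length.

Q' = 139 W/m

Series thermal resistances, inner to outer:
  R'_brass = ln(0.00744/0.00701)/(2πk) = 0.05953/(2π·96.7) = 9.798×10^-5 m·K/W
  R'_PTFE = ln(0.00925/0.00744)/(2πk) = 0.2178/(2π·0.292) = 0.1187 m·K/W
  R'_PVC = ln(0.0139/0.00925)/(2πk) = 0.4073/(2π·0.195) = 0.3324 m·K/W
ΣR = 9.798×10^-5 + 0.1187 + 0.3324 = 0.4512 m·K/W
Q' = ΔT/ΣR = (94.5 °C − 31.8 °C)/0.4512 = 139 W/m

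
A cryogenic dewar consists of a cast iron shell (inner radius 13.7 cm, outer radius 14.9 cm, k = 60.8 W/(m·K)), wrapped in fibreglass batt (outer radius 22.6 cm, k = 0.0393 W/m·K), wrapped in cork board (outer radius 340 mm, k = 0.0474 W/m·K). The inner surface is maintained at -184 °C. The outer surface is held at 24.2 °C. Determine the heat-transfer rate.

Q = 29.2 W

Resistance network (inner→outer):
  R_cast iron = (1/0.137 − 1/0.149)/(4πk) = 0.5879/(4π·60.8) = 7.694×10^-4 K/W
  R_fibreglass batt = (1/0.149 − 1/0.226)/(4πk) = 2.287/(4π·0.0393) = 4.630 K/W
  R_cork board = (1/0.226 − 1/0.340)/(4πk) = 1.484/(4π·0.0474) = 2.491 K/W
ΣR = 7.694×10^-4 + 4.630 + 2.491 = 7.122 K/W
Q = ΔT/ΣR = (-184 °C − 24.2 °C)/7.122 = -29.2 W
(Negative Q ⇒ heat flows inward; heat gain = 29.2 W.)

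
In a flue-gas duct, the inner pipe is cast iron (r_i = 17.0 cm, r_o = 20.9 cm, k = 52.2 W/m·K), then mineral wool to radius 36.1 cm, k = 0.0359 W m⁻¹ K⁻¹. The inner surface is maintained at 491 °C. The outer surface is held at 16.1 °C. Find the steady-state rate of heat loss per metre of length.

Resistance network (inner→outer):
  R'_cast iron = ln(0.209/0.170)/(2πk) = 0.2065/(2π·52.2) = 6.297×10^-4 m·K/W
  R'_mineral wool = ln(0.361/0.209)/(2πk) = 0.5465/(2π·0.0359) = 2.423 m·K/W
ΣR = 6.297×10^-4 + 2.423 = 2.424 m·K/W
Q' = ΔT/ΣR = (491 °C − 16.1 °C)/2.424 = 196 W/m

Q' = 196 W/m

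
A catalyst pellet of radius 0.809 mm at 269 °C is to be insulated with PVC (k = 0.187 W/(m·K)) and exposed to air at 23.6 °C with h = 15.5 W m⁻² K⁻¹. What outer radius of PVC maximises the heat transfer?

For a sphere, r_cr = 2k_ins/h = 2·0.187/15.5 = 0.0241 m = 2.41 cm

r_cr = 2.41 cm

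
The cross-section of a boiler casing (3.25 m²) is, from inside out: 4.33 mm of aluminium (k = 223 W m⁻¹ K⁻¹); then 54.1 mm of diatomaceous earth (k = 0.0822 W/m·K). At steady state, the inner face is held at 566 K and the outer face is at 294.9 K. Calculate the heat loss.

Q = 1340 W

Resistance network (inner→outer):
  R_aluminium = L/(kA) = 0.00433/(223·3.25) = 5.974×10^-6 K/W
  R_diatomaceous earth = L/(kA) = 0.0541/(0.0822·3.25) = 0.2025 K/W
ΣR = 5.974×10^-6 + 0.2025 = 0.2025 K/W
Q = ΔT/ΣR = (566 K − 294.9 K)/0.2025 = 1340 W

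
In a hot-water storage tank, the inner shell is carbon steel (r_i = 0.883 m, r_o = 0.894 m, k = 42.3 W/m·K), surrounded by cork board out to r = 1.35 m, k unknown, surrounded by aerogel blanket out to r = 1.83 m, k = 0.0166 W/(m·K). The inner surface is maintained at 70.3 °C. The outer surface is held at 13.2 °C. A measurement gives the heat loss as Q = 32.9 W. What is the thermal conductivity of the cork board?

k = 0.0374 W/m·K

ΣR = ΔT/Q = |70.3 − 13.2|/32.9 = 1.736 K/W
Known resistances:
  R_carbon steel = (1/0.883 − 1/0.894)/(4πk) = 0.01393/(4π·42.3) = 2.621×10^-5 K/W
  R_aerogel blanket = (1/1.35 − 1/1.83)/(4πk) = 0.1943/(4π·0.0166) = 0.9314 K/W
R_cork board = ΣR − ΣR_known = 1.736 − 0.9314 = 0.8046 K/W
(1/r₁−1/r₂)/(4πk) = 0.8046 ⇒ k = 0.3778/(4π·0.8046) = 0.0374 W/m·K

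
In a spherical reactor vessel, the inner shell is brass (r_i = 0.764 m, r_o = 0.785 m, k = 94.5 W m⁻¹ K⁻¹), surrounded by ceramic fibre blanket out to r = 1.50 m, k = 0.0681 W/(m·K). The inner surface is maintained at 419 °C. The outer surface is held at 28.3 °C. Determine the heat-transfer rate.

Q = 551 W

Resistance network (inner→outer):
  R_brass = (1/0.764 − 1/0.785)/(4πk) = 0.03502/(4π·94.5) = 2.949×10^-5 K/W
  R_ceramic fibre blanket = (1/0.785 − 1/1.50)/(4πk) = 0.6072/(4π·0.0681) = 0.7096 K/W
ΣR = 2.949×10^-5 + 0.7096 = 0.7096 K/W
Q = ΔT/ΣR = (419 °C − 28.3 °C)/0.7096 = 551 W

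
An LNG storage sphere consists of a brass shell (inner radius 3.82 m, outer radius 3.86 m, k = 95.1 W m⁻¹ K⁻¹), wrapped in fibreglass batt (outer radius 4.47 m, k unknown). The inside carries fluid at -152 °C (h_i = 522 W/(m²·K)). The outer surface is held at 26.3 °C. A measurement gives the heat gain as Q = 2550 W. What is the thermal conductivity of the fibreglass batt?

k = 0.0402 W/m·K

ΣR = ΔT/Q = |-152 − 26.3|/2550 = 0.06992 K/W
Known resistances:
  R_conv,in = 1/(4πr²h) = 1/(4π·3.82²·522) = 1.045×10^-5 K/W
  R_brass = (1/3.82 − 1/3.86)/(4πk) = 0.002713/(4π·95.1) = 2.270×10^-6 K/W
R_fibreglass batt = ΣR − ΣR_known = 0.06992 − 1.272×10^-5 = 0.06991 K/W
(1/r₁−1/r₂)/(4πk) = 0.06991 ⇒ k = 0.03535/(4π·0.06991) = 0.0402 W/m·K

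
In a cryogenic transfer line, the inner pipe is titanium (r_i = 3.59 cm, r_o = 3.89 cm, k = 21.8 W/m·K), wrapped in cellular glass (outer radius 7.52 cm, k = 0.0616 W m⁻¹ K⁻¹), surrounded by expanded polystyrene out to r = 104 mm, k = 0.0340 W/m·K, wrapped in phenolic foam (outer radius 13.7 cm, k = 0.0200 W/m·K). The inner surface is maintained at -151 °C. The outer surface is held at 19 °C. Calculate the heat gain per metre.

Resistance network (inner→outer):
  R'_titanium = ln(0.0389/0.0359)/(2πk) = 0.08026/(2π·21.8) = 5.859×10^-4 m·K/W
  R'_cellular glass = ln(0.0752/0.0389)/(2πk) = 0.6592/(2π·0.0616) = 1.703 m·K/W
  R'_expanded polystyrene = ln(0.104/0.0752)/(2πk) = 0.3242/(2π·0.0340) = 1.518 m·K/W
  R'_phenolic foam = ln(0.137/0.104)/(2πk) = 0.2756/(2π·0.0200) = 2.193 m·K/W
ΣR = 5.859×10^-4 + 1.703 + 1.518 + 2.193 = 5.415 m·K/W
Q' = ΔT/ΣR = (-151 °C − 19 °C)/5.415 = -31.4 W/m
(Negative Q' ⇒ heat flows inward; heat gain = 31.4 W/m.)

Q' = 31.4 W/m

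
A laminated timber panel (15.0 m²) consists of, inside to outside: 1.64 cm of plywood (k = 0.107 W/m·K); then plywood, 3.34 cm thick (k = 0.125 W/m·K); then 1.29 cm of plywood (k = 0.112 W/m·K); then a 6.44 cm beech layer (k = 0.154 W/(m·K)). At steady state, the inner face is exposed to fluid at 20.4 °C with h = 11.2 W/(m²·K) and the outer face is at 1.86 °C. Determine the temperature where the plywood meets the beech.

Treat each layer as a resistance in series:
  R_conv,in = 1/(hA) = 1/(11.2·15.0) = 0.005952 K/W
  R_plywood = L/(kA) = 0.0164/(0.107·15.0) = 0.01022 K/W
  R_plywood = L/(kA) = 0.0334/(0.125·15.0) = 0.01781 K/W
  R_plywood = L/(kA) = 0.0129/(0.112·15.0) = 0.007679 K/W
  R_beech = L/(kA) = 0.0644/(0.154·15.0) = 0.02788 K/W
ΣR = 0.005952 + 0.01022 + 0.01781 + 0.007679 + 0.02788 = 0.06954 K/W
Q = ΔT/ΣR = (20.4 °C − 1.86 °C)/0.06954 = 266.6 W
From the inner boundary to the plywood/beech interface, ΣR_partial = 0.04166 K/W.
T_interface = T_in − Q·ΣR_partial = 20.4 °C − (266.6)(0.04166) = 9.29 °C

T = 9.29 °C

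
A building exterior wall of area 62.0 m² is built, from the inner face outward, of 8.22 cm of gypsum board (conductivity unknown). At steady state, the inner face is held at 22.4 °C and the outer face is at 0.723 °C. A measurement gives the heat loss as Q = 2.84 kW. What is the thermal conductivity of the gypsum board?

k = 0.174 W/m·K

ΣR = ΔT/Q = |22.4 − 0.723|/2840 = 0.007633 K/W
L/(kA) = 0.007633 ⇒ k = 0.0822/(0.007633·62.0) = 0.174 W/m·K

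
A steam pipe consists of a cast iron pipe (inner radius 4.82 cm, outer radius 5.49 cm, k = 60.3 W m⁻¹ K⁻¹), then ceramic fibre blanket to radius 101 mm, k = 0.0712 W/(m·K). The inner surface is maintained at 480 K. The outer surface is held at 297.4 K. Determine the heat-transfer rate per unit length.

Resistance network (inner→outer):
  R'_cast iron = ln(0.0549/0.0482)/(2πk) = 0.1302/(2π·60.3) = 3.435×10^-4 m·K/W
  R'_ceramic fibre blanket = ln(0.101/0.0549)/(2πk) = 0.6096/(2π·0.0712) = 1.363 m·K/W
ΣR = 3.435×10^-4 + 1.363 = 1.363 m·K/W
Q' = ΔT/ΣR = (480 K − 297.4 K)/1.363 = 134 W/m

Q' = 134 W/m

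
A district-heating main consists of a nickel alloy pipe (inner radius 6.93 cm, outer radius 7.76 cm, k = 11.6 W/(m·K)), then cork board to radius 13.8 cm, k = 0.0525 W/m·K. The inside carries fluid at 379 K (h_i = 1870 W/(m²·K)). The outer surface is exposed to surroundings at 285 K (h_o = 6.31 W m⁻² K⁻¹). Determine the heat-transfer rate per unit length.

Resistance network (inner→outer):
  R'_conv,in = 1/(2πr h) = 1/(2π·0.0693·1870) = 0.001228 m·K/W
  R'_nickel alloy = ln(0.0776/0.0693)/(2πk) = 0.1131/(2π·11.6) = 0.001552 m·K/W
  R'_cork board = ln(0.138/0.0776)/(2πk) = 0.5757/(2π·0.0525) = 1.745 m·K/W
  R'_conv,out = 1/(2πr h) = 1/(2π·0.138·6.31) = 0.1828 m·K/W
ΣR = 0.001228 + 0.001552 + 1.745 + 0.1828 = 1.931 m·K/W
Q' = ΔT/ΣR = (379 K − 285 K)/1.931 = 48.7 W/m

Q' = 48.7 W/m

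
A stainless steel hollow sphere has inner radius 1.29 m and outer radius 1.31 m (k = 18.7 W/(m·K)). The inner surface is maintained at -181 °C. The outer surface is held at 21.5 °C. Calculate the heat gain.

Q = 4020 kW

Q = 4πk·ΔT/(1/r₁ − 1/r₂) = 4π × 18.7 × 202.5 / (1/1.29 − 1/1.31) = 4.02×10^6 W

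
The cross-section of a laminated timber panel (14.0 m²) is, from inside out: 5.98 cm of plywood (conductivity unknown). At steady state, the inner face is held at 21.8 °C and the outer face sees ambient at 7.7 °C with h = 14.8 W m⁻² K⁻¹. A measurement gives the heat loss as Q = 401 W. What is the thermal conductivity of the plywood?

k = 0.141 W/m·K

ΣR = ΔT/Q = |21.8 − 7.7|/401 = 0.03516 K/W
Known resistances:
  R_conv,out = 1/(hA) = 1/(14.8·14.0) = 0.004826 K/W
R_plywood = ΣR − ΣR_known = 0.03516 − 0.004826 = 0.03033 K/W
L/(kA) = 0.03033 ⇒ k = 0.0598/(0.03033·14.0) = 0.141 W/m·K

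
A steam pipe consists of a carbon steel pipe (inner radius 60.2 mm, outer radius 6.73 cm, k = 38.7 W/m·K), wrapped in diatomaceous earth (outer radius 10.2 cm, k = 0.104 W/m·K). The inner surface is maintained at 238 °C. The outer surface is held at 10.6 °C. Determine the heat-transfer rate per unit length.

Treat each layer as a resistance in series:
  R'_carbon steel = ln(0.0673/0.0602)/(2πk) = 0.1115/(2π·38.7) = 4.585×10^-4 m·K/W
  R'_diatomaceous earth = ln(0.102/0.0673)/(2πk) = 0.4158/(2π·0.104) = 0.6363 m·K/W
ΣR = 4.585×10^-4 + 0.6363 = 0.6368 m·K/W
Q' = ΔT/ΣR = (238 °C − 10.6 °C)/0.6368 = 357 W/m

Q' = 357 W/m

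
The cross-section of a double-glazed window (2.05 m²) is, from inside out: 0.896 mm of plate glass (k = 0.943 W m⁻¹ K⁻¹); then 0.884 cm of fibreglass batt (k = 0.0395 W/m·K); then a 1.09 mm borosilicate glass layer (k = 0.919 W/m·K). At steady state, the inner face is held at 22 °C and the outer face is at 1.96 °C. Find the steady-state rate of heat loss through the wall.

Q = 182 W

Treat each layer as a resistance in series:
  R_plate glass = L/(kA) = 8.96×10^-4/(0.943·2.05) = 4.635×10^-4 K/W
  R_fibreglass batt = L/(kA) = 0.00884/(0.0395·2.05) = 0.1092 K/W
  R_borosilicate glass = L/(kA) = 0.00109/(0.919·2.05) = 5.786×10^-4 K/W
ΣR = 4.635×10^-4 + 0.1092 + 5.786×10^-4 = 0.1102 K/W
Q = ΔT/ΣR = (22 °C − 1.96 °C)/0.1102 = 182 W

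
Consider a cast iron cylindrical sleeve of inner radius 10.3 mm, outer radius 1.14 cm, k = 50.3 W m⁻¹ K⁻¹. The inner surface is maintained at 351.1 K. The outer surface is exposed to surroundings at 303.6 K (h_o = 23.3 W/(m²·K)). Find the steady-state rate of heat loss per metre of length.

Resistance network (inner→outer):
  R'_cast iron = ln(0.0114/0.0103)/(2πk) = 0.1015/(2π·50.3) = 3.211×10^-4 m·K/W
  R'_conv,out = 1/(2πr h) = 1/(2π·0.0114·23.3) = 0.5992 m·K/W
ΣR = 3.211×10^-4 + 0.5992 = 0.5995 m·K/W
Q' = ΔT/ΣR = (351.1 K − 303.6 K)/0.5995 = 79.2 W/m

Q' = 79.2 W/m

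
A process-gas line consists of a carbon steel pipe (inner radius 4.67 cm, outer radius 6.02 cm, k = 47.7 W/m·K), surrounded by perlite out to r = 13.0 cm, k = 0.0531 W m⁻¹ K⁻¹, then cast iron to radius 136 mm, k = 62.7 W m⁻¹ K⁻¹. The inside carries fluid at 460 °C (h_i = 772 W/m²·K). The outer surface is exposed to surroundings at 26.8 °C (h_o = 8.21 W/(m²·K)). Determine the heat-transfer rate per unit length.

Series thermal resistances, inner to outer:
  R'_conv,in = 1/(2πr h) = 1/(2π·0.0467·772) = 0.004415 m·K/W
  R'_carbon steel = ln(0.0602/0.0467)/(2πk) = 0.2539/(2π·47.7) = 8.473×10^-4 m·K/W
  R'_perlite = ln(0.130/0.0602)/(2πk) = 0.7699/(2π·0.0531) = 2.307 m·K/W
  R'_cast iron = ln(0.136/0.130)/(2πk) = 0.04512/(2π·62.7) = 1.145×10^-4 m·K/W
  R'_conv,out = 1/(2πr h) = 1/(2π·0.136·8.21) = 0.1425 m·K/W
ΣR = 0.004415 + 8.473×10^-4 + 2.307 + 1.145×10^-4 + 0.1425 = 2.455 m·K/W
Q' = ΔT/ΣR = (460 °C − 26.8 °C)/2.455 = 176 W/m

Q' = 176 W/m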